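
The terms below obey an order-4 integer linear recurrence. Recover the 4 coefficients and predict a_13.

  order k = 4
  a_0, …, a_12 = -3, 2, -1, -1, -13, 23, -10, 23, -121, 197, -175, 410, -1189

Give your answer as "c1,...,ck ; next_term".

-1,-1,-3,3 ; 1895

  a_4 = -1·-1 + -1·-1 + -3·2 + 3·-3 = -13
  a_5 = -1·-13 + -1·-1 + -3·-1 + 3·2 = 23
  a_6 = -1·23 + -1·-13 + -3·-1 + 3·-1 = -10
  a_7 = -1·-10 + -1·23 + -3·-13 + 3·-1 = 23
  a_8 = -1·23 + -1·-10 + -3·23 + 3·-13 = -121
  a_9 = -1·-121 + -1·23 + -3·-10 + 3·23 = 197
  a_10 = -1·197 + -1·-121 + -3·23 + 3·-10 = -175
  a_11 = -1·-175 + -1·197 + -3·-121 + 3·23 = 410
  a_12 = -1·410 + -1·-175 + -3·197 + 3·-121 = -1189
  a_13 = -1·-1189 + -1·410 + -3·-175 + 3·197 = 1895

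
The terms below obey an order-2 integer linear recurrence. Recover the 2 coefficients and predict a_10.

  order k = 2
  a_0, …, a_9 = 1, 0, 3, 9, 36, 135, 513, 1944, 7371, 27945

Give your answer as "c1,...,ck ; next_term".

  a_2 = 3·0 + 3·1 = 3
  a_3 = 3·3 + 3·0 = 9
  a_4 = 3·9 + 3·3 = 36
  a_5 = 3·36 + 3·9 = 135
  a_6 = 3·135 + 3·36 = 513
  a_7 = 3·513 + 3·135 = 1944
  a_8 = 3·1944 + 3·513 = 7371
  a_9 = 3·7371 + 3·1944 = 27945
  a_10 = 3·27945 + 3·7371 = 105948

3,3 ; 105948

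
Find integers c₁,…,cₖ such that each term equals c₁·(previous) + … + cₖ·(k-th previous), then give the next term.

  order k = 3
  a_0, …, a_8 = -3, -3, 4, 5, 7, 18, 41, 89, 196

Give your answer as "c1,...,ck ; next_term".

  a_3 = 2·4 + 0·-3 + 1·-3 = 5
  a_4 = 2·5 + 0·4 + 1·-3 = 7
  a_5 = 2·7 + 0·5 + 1·4 = 18
  a_6 = 2·18 + 0·7 + 1·5 = 41
  a_7 = 2·41 + 0·18 + 1·7 = 89
  a_8 = 2·89 + 0·41 + 1·18 = 196
  a_9 = 2·196 + 0·89 + 1·41 = 433

2,0,1 ; 433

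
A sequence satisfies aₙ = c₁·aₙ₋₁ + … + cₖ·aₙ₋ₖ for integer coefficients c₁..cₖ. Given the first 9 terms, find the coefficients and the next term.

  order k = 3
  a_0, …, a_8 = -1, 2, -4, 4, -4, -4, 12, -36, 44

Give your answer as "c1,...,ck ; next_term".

  a_3 = -1·-4 + 2·2 + 4·-1 = 4
  a_4 = -1·4 + 2·-4 + 4·2 = -4
  a_5 = -1·-4 + 2·4 + 4·-4 = -4
  a_6 = -1·-4 + 2·-4 + 4·4 = 12
  a_7 = -1·12 + 2·-4 + 4·-4 = -36
  a_8 = -1·-36 + 2·12 + 4·-4 = 44
  a_9 = -1·44 + 2·-36 + 4·12 = -68

-1,2,4 ; -68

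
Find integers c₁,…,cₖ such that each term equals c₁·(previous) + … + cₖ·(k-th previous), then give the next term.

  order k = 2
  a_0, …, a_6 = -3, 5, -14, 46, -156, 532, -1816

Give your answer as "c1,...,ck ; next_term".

  a_2 = -4·5 + -2·-3 = -14
  a_3 = -4·-14 + -2·5 = 46
  a_4 = -4·46 + -2·-14 = -156
  a_5 = -4·-156 + -2·46 = 532
  a_6 = -4·532 + -2·-156 = -1816
  a_7 = -4·-1816 + -2·532 = 6200

-4,-2 ; 6200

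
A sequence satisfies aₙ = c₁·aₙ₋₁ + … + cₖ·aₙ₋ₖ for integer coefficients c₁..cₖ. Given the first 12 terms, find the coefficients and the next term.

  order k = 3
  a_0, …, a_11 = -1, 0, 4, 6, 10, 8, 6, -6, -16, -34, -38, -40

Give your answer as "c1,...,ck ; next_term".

  a_3 = 1·4 + 1·0 + -2·-1 = 6
  a_4 = 1·6 + 1·4 + -2·0 = 10
  a_5 = 1·10 + 1·6 + -2·4 = 8
  a_6 = 1·8 + 1·10 + -2·6 = 6
  a_7 = 1·6 + 1·8 + -2·10 = -6
  a_8 = 1·-6 + 1·6 + -2·8 = -16
  a_9 = 1·-16 + 1·-6 + -2·6 = -34
  a_10 = 1·-34 + 1·-16 + -2·-6 = -38
  a_11 = 1·-38 + 1·-34 + -2·-16 = -40
  a_12 = 1·-40 + 1·-38 + -2·-34 = -10

1,1,-2 ; -10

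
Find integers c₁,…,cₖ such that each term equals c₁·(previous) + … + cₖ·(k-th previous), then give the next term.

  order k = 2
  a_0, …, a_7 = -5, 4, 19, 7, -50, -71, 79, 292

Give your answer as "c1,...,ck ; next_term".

1,-3 ; 55

  a_2 = 1·4 + -3·-5 = 19
  a_3 = 1·19 + -3·4 = 7
  a_4 = 1·7 + -3·19 = -50
  a_5 = 1·-50 + -3·7 = -71
  a_6 = 1·-71 + -3·-50 = 79
  a_7 = 1·79 + -3·-71 = 292
  a_8 = 1·292 + -3·79 = 55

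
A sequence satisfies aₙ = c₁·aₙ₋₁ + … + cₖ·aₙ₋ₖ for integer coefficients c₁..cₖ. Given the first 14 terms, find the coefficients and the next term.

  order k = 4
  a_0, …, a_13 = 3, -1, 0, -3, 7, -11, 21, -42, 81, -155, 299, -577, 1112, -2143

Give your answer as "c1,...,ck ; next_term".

  a_4 = -1·-3 + 1·0 + -1·-1 + 1·3 = 7
  a_5 = -1·7 + 1·-3 + -1·0 + 1·-1 = -11
  a_6 = -1·-11 + 1·7 + -1·-3 + 1·0 = 21
  a_7 = -1·21 + 1·-11 + -1·7 + 1·-3 = -42
  a_8 = -1·-42 + 1·21 + -1·-11 + 1·7 = 81
  a_9 = -1·81 + 1·-42 + -1·21 + 1·-11 = -155
  a_10 = -1·-155 + 1·81 + -1·-42 + 1·21 = 299
  a_11 = -1·299 + 1·-155 + -1·81 + 1·-42 = -577
  a_12 = -1·-577 + 1·299 + -1·-155 + 1·81 = 1112
  a_13 = -1·1112 + 1·-577 + -1·299 + 1·-155 = -2143
  a_14 = -1·-2143 + 1·1112 + -1·-577 + 1·299 = 4131

-1,1,-1,1 ; 4131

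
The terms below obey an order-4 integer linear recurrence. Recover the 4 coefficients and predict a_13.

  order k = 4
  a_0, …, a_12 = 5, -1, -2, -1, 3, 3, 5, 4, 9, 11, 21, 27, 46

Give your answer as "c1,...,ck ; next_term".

  a_4 = 1·-1 + 1·-2 + -1·-1 + 1·5 = 3
  a_5 = 1·3 + 1·-1 + -1·-2 + 1·-1 = 3
  a_6 = 1·3 + 1·3 + -1·-1 + 1·-2 = 5
  a_7 = 1·5 + 1·3 + -1·3 + 1·-1 = 4
  a_8 = 1·4 + 1·5 + -1·3 + 1·3 = 9
  a_9 = 1·9 + 1·4 + -1·5 + 1·3 = 11
  a_10 = 1·11 + 1·9 + -1·4 + 1·5 = 21
  a_11 = 1·21 + 1·11 + -1·9 + 1·4 = 27
  a_12 = 1·27 + 1·21 + -1·11 + 1·9 = 46
  a_13 = 1·46 + 1·27 + -1·21 + 1·11 = 63

1,1,-1,1 ; 63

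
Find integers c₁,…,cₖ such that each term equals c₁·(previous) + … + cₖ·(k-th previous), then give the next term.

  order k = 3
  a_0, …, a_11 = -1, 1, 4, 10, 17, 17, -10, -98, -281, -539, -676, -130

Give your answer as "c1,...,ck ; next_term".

  a_3 = 3·4 + -3·1 + -1·-1 = 10
  a_4 = 3·10 + -3·4 + -1·1 = 17
  a_5 = 3·17 + -3·10 + -1·4 = 17
  a_6 = 3·17 + -3·17 + -1·10 = -10
  a_7 = 3·-10 + -3·17 + -1·17 = -98
  a_8 = 3·-98 + -3·-10 + -1·17 = -281
  a_9 = 3·-281 + -3·-98 + -1·-10 = -539
  a_10 = 3·-539 + -3·-281 + -1·-98 = -676
  a_11 = 3·-676 + -3·-539 + -1·-281 = -130
  a_12 = 3·-130 + -3·-676 + -1·-539 = 2177

3,-3,-1 ; 2177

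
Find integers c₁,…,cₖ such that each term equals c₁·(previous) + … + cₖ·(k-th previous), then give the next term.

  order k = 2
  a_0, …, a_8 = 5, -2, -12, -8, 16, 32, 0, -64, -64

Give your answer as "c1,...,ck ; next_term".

  a_2 = 1·-2 + -2·5 = -12
  a_3 = 1·-12 + -2·-2 = -8
  a_4 = 1·-8 + -2·-12 = 16
  a_5 = 1·16 + -2·-8 = 32
  a_6 = 1·32 + -2·16 = 0
  a_7 = 1·0 + -2·32 = -64
  a_8 = 1·-64 + -2·0 = -64
  a_9 = 1·-64 + -2·-64 = 64

1,-2 ; 64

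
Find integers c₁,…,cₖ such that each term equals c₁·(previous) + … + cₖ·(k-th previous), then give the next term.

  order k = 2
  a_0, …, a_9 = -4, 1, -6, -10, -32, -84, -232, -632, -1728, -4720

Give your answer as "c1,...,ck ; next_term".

  a_2 = 2·1 + 2·-4 = -6
  a_3 = 2·-6 + 2·1 = -10
  a_4 = 2·-10 + 2·-6 = -32
  a_5 = 2·-32 + 2·-10 = -84
  a_6 = 2·-84 + 2·-32 = -232
  a_7 = 2·-232 + 2·-84 = -632
  a_8 = 2·-632 + 2·-232 = -1728
  a_9 = 2·-1728 + 2·-632 = -4720
  a_10 = 2·-4720 + 2·-1728 = -12896

2,2 ; -12896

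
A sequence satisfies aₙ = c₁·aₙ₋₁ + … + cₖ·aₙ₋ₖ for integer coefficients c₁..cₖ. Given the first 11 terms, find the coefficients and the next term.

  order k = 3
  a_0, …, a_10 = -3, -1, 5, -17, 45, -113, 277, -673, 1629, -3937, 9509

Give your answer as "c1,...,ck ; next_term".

-3,-1,1 ; -22961

  a_3 = -3·5 + -1·-1 + 1·-3 = -17
  a_4 = -3·-17 + -1·5 + 1·-1 = 45
  a_5 = -3·45 + -1·-17 + 1·5 = -113
  a_6 = -3·-113 + -1·45 + 1·-17 = 277
  a_7 = -3·277 + -1·-113 + 1·45 = -673
  a_8 = -3·-673 + -1·277 + 1·-113 = 1629
  a_9 = -3·1629 + -1·-673 + 1·277 = -3937
  a_10 = -3·-3937 + -1·1629 + 1·-673 = 9509
  a_11 = -3·9509 + -1·-3937 + 1·1629 = -22961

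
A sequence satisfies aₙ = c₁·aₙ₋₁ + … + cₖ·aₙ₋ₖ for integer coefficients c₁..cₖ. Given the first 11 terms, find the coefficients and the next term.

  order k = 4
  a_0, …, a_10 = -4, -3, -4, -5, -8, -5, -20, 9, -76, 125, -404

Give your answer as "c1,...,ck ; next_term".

  a_4 = -2·-5 + 2·-4 + 2·-3 + 1·-4 = -8
  a_5 = -2·-8 + 2·-5 + 2·-4 + 1·-3 = -5
  a_6 = -2·-5 + 2·-8 + 2·-5 + 1·-4 = -20
  a_7 = -2·-20 + 2·-5 + 2·-8 + 1·-5 = 9
  a_8 = -2·9 + 2·-20 + 2·-5 + 1·-8 = -76
  a_9 = -2·-76 + 2·9 + 2·-20 + 1·-5 = 125
  a_10 = -2·125 + 2·-76 + 2·9 + 1·-20 = -404
  a_11 = -2·-404 + 2·125 + 2·-76 + 1·9 = 915

-2,2,2,1 ; 915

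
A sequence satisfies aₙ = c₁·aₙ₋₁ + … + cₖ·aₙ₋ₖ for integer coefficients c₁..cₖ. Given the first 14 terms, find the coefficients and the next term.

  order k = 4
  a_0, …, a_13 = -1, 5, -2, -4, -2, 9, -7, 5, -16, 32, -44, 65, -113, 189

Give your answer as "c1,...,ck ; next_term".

-1,0,-1,1 ; -298

  a_4 = -1·-4 + 0·-2 + -1·5 + 1·-1 = -2
  a_5 = -1·-2 + 0·-4 + -1·-2 + 1·5 = 9
  a_6 = -1·9 + 0·-2 + -1·-4 + 1·-2 = -7
  a_7 = -1·-7 + 0·9 + -1·-2 + 1·-4 = 5
  a_8 = -1·5 + 0·-7 + -1·9 + 1·-2 = -16
  a_9 = -1·-16 + 0·5 + -1·-7 + 1·9 = 32
  a_10 = -1·32 + 0·-16 + -1·5 + 1·-7 = -44
  a_11 = -1·-44 + 0·32 + -1·-16 + 1·5 = 65
  a_12 = -1·65 + 0·-44 + -1·32 + 1·-16 = -113
  a_13 = -1·-113 + 0·65 + -1·-44 + 1·32 = 189
  a_14 = -1·189 + 0·-113 + -1·65 + 1·-44 = -298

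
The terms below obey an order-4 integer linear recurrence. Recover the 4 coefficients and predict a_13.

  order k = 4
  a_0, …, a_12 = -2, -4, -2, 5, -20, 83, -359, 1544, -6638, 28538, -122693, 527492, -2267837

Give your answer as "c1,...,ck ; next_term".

-4,1,-1,1 ; 9750071

  a_4 = -4·5 + 1·-2 + -1·-4 + 1·-2 = -20
  a_5 = -4·-20 + 1·5 + -1·-2 + 1·-4 = 83
  a_6 = -4·83 + 1·-20 + -1·5 + 1·-2 = -359
  a_7 = -4·-359 + 1·83 + -1·-20 + 1·5 = 1544
  a_8 = -4·1544 + 1·-359 + -1·83 + 1·-20 = -6638
  a_9 = -4·-6638 + 1·1544 + -1·-359 + 1·83 = 28538
  a_10 = -4·28538 + 1·-6638 + -1·1544 + 1·-359 = -122693
  a_11 = -4·-122693 + 1·28538 + -1·-6638 + 1·1544 = 527492
  a_12 = -4·527492 + 1·-122693 + -1·28538 + 1·-6638 = -2267837
  a_13 = -4·-2267837 + 1·527492 + -1·-122693 + 1·28538 = 9750071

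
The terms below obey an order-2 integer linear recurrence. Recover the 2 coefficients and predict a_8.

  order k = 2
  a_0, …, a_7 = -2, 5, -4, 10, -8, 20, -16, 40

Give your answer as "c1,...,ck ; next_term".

  a_2 = 0·5 + 2·-2 = -4
  a_3 = 0·-4 + 2·5 = 10
  a_4 = 0·10 + 2·-4 = -8
  a_5 = 0·-8 + 2·10 = 20
  a_6 = 0·20 + 2·-8 = -16
  a_7 = 0·-16 + 2·20 = 40
  a_8 = 0·40 + 2·-16 = -32

0,2 ; -32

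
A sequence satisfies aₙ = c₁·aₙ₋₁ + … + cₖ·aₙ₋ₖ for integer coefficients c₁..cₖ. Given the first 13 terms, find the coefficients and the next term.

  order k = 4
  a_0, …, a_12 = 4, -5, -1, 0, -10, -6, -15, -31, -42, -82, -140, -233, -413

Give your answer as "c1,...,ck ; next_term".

  a_4 = 1·0 + 1·-1 + 1·-5 + -1·4 = -10
  a_5 = 1·-10 + 1·0 + 1·-1 + -1·-5 = -6
  a_6 = 1·-6 + 1·-10 + 1·0 + -1·-1 = -15
  a_7 = 1·-15 + 1·-6 + 1·-10 + -1·0 = -31
  a_8 = 1·-31 + 1·-15 + 1·-6 + -1·-10 = -42
  a_9 = 1·-42 + 1·-31 + 1·-15 + -1·-6 = -82
  a_10 = 1·-82 + 1·-42 + 1·-31 + -1·-15 = -140
  a_11 = 1·-140 + 1·-82 + 1·-42 + -1·-31 = -233
  a_12 = 1·-233 + 1·-140 + 1·-82 + -1·-42 = -413
  a_13 = 1·-413 + 1·-233 + 1·-140 + -1·-82 = -704

1,1,1,-1 ; -704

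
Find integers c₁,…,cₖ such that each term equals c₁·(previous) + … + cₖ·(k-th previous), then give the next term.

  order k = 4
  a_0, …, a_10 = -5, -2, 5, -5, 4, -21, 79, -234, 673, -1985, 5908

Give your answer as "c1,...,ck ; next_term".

  a_4 = -3·-5 + -1·5 + -2·-2 + 2·-5 = 4
  a_5 = -3·4 + -1·-5 + -2·5 + 2·-2 = -21
  a_6 = -3·-21 + -1·4 + -2·-5 + 2·5 = 79
  a_7 = -3·79 + -1·-21 + -2·4 + 2·-5 = -234
  a_8 = -3·-234 + -1·79 + -2·-21 + 2·4 = 673
  a_9 = -3·673 + -1·-234 + -2·79 + 2·-21 = -1985
  a_10 = -3·-1985 + -1·673 + -2·-234 + 2·79 = 5908
  a_11 = -3·5908 + -1·-1985 + -2·673 + 2·-234 = -17553

-3,-1,-2,2 ; -17553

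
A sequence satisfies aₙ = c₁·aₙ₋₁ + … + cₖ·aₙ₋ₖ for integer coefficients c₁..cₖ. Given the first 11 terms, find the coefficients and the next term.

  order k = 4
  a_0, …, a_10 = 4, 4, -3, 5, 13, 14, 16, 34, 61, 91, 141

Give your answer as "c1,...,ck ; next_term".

  a_4 = 1·5 + 0·-3 + 1·4 + 1·4 = 13
  a_5 = 1·13 + 0·5 + 1·-3 + 1·4 = 14
  a_6 = 1·14 + 0·13 + 1·5 + 1·-3 = 16
  a_7 = 1·16 + 0·14 + 1·13 + 1·5 = 34
  a_8 = 1·34 + 0·16 + 1·14 + 1·13 = 61
  a_9 = 1·61 + 0·34 + 1·16 + 1·14 = 91
  a_10 = 1·91 + 0·61 + 1·34 + 1·16 = 141
  a_11 = 1·141 + 0·91 + 1·61 + 1·34 = 236

1,0,1,1 ; 236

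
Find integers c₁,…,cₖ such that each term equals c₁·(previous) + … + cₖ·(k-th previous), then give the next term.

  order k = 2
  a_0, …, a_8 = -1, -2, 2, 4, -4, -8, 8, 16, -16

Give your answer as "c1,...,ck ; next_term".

  a_2 = 0·-2 + -2·-1 = 2
  a_3 = 0·2 + -2·-2 = 4
  a_4 = 0·4 + -2·2 = -4
  a_5 = 0·-4 + -2·4 = -8
  a_6 = 0·-8 + -2·-4 = 8
  a_7 = 0·8 + -2·-8 = 16
  a_8 = 0·16 + -2·8 = -16
  a_9 = 0·-16 + -2·16 = -32

0,-2 ; -32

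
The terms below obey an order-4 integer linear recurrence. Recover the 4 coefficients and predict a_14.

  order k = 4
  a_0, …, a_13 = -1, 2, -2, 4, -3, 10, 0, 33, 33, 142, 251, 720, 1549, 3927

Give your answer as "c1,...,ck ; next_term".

2,2,-3,1 ; 9043

  a_4 = 2·4 + 2·-2 + -3·2 + 1·-1 = -3
  a_5 = 2·-3 + 2·4 + -3·-2 + 1·2 = 10
  a_6 = 2·10 + 2·-3 + -3·4 + 1·-2 = 0
  a_7 = 2·0 + 2·10 + -3·-3 + 1·4 = 33
  a_8 = 2·33 + 2·0 + -3·10 + 1·-3 = 33
  a_9 = 2·33 + 2·33 + -3·0 + 1·10 = 142
  a_10 = 2·142 + 2·33 + -3·33 + 1·0 = 251
  a_11 = 2·251 + 2·142 + -3·33 + 1·33 = 720
  a_12 = 2·720 + 2·251 + -3·142 + 1·33 = 1549
  a_13 = 2·1549 + 2·720 + -3·251 + 1·142 = 3927
  a_14 = 2·3927 + 2·1549 + -3·720 + 1·251 = 9043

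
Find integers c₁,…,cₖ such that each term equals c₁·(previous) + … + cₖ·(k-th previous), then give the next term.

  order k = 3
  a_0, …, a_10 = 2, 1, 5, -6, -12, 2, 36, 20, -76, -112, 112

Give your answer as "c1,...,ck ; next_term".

0,-2,-2 ; 376

  a_3 = 0·5 + -2·1 + -2·2 = -6
  a_4 = 0·-6 + -2·5 + -2·1 = -12
  a_5 = 0·-12 + -2·-6 + -2·5 = 2
  a_6 = 0·2 + -2·-12 + -2·-6 = 36
  a_7 = 0·36 + -2·2 + -2·-12 = 20
  a_8 = 0·20 + -2·36 + -2·2 = -76
  a_9 = 0·-76 + -2·20 + -2·36 = -112
  a_10 = 0·-112 + -2·-76 + -2·20 = 112
  a_11 = 0·112 + -2·-112 + -2·-76 = 376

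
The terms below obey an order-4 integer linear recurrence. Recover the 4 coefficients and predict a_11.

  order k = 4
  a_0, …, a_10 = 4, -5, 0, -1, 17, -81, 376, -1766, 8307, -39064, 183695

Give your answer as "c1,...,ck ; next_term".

-4,3,-1,2 ; -863811

  a_4 = -4·-1 + 3·0 + -1·-5 + 2·4 = 17
  a_5 = -4·17 + 3·-1 + -1·0 + 2·-5 = -81
  a_6 = -4·-81 + 3·17 + -1·-1 + 2·0 = 376
  a_7 = -4·376 + 3·-81 + -1·17 + 2·-1 = -1766
  a_8 = -4·-1766 + 3·376 + -1·-81 + 2·17 = 8307
  a_9 = -4·8307 + 3·-1766 + -1·376 + 2·-81 = -39064
  a_10 = -4·-39064 + 3·8307 + -1·-1766 + 2·376 = 183695
  a_11 = -4·183695 + 3·-39064 + -1·8307 + 2·-1766 = -863811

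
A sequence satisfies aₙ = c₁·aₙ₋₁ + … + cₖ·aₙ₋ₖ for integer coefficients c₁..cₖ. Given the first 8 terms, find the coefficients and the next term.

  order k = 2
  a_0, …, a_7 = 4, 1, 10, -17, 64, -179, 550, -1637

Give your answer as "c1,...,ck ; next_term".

  a_2 = -2·1 + 3·4 = 10
  a_3 = -2·10 + 3·1 = -17
  a_4 = -2·-17 + 3·10 = 64
  a_5 = -2·64 + 3·-17 = -179
  a_6 = -2·-179 + 3·64 = 550
  a_7 = -2·550 + 3·-179 = -1637
  a_8 = -2·-1637 + 3·550 = 4924

-2,3 ; 4924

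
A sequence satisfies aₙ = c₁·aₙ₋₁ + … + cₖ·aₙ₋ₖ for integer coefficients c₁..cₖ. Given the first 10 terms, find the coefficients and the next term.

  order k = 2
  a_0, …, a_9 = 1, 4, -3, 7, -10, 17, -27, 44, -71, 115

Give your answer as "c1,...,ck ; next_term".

-1,1 ; -186

  a_2 = -1·4 + 1·1 = -3
  a_3 = -1·-3 + 1·4 = 7
  a_4 = -1·7 + 1·-3 = -10
  a_5 = -1·-10 + 1·7 = 17
  a_6 = -1·17 + 1·-10 = -27
  a_7 = -1·-27 + 1·17 = 44
  a_8 = -1·44 + 1·-27 = -71
  a_9 = -1·-71 + 1·44 = 115
  a_10 = -1·115 + 1·-71 = -186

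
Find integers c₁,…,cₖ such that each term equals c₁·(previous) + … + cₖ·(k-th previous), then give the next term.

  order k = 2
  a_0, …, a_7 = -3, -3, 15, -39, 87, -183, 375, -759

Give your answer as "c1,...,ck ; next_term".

  a_2 = -3·-3 + -2·-3 = 15
  a_3 = -3·15 + -2·-3 = -39
  a_4 = -3·-39 + -2·15 = 87
  a_5 = -3·87 + -2·-39 = -183
  a_6 = -3·-183 + -2·87 = 375
  a_7 = -3·375 + -2·-183 = -759
  a_8 = -3·-759 + -2·375 = 1527

-3,-2 ; 1527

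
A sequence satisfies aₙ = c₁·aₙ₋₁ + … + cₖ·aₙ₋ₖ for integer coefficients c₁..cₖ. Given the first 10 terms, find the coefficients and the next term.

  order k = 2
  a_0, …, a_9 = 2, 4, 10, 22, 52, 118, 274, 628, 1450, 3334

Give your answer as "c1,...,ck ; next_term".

  a_2 = 1·4 + 3·2 = 10
  a_3 = 1·10 + 3·4 = 22
  a_4 = 1·22 + 3·10 = 52
  a_5 = 1·52 + 3·22 = 118
  a_6 = 1·118 + 3·52 = 274
  a_7 = 1·274 + 3·118 = 628
  a_8 = 1·628 + 3·274 = 1450
  a_9 = 1·1450 + 3·628 = 3334
  a_10 = 1·3334 + 3·1450 = 7684

1,3 ; 7684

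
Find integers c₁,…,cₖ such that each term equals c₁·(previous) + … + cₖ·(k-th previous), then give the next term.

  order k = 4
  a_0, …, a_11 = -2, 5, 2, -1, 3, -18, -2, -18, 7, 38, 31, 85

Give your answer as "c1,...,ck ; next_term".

0,1,-1,-3 ; -28

  a_4 = 0·-1 + 1·2 + -1·5 + -3·-2 = 3
  a_5 = 0·3 + 1·-1 + -1·2 + -3·5 = -18
  a_6 = 0·-18 + 1·3 + -1·-1 + -3·2 = -2
  a_7 = 0·-2 + 1·-18 + -1·3 + -3·-1 = -18
  a_8 = 0·-18 + 1·-2 + -1·-18 + -3·3 = 7
  a_9 = 0·7 + 1·-18 + -1·-2 + -3·-18 = 38
  a_10 = 0·38 + 1·7 + -1·-18 + -3·-2 = 31
  a_11 = 0·31 + 1·38 + -1·7 + -3·-18 = 85
  a_12 = 0·85 + 1·31 + -1·38 + -3·7 = -28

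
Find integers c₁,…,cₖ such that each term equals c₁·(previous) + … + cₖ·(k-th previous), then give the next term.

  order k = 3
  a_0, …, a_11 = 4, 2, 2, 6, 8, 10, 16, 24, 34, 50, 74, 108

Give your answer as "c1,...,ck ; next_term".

  a_3 = 1·2 + 0·2 + 1·4 = 6
  a_4 = 1·6 + 0·2 + 1·2 = 8
  a_5 = 1·8 + 0·6 + 1·2 = 10
  a_6 = 1·10 + 0·8 + 1·6 = 16
  a_7 = 1·16 + 0·10 + 1·8 = 24
  a_8 = 1·24 + 0·16 + 1·10 = 34
  a_9 = 1·34 + 0·24 + 1·16 = 50
  a_10 = 1·50 + 0·34 + 1·24 = 74
  a_11 = 1·74 + 0·50 + 1·34 = 108
  a_12 = 1·108 + 0·74 + 1·50 = 158

1,0,1 ; 158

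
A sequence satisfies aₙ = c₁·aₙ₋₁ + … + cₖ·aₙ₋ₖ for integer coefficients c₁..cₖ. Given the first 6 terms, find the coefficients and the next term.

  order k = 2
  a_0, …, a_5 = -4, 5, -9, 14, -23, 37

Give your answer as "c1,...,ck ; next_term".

  a_2 = -1·5 + 1·-4 = -9
  a_3 = -1·-9 + 1·5 = 14
  a_4 = -1·14 + 1·-9 = -23
  a_5 = -1·-23 + 1·14 = 37
  a_6 = -1·37 + 1·-23 = -60

-1,1 ; -60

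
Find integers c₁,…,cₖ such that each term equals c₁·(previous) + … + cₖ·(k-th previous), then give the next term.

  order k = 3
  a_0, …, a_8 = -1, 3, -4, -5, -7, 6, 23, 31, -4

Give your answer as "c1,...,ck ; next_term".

1,-1,-2 ; -81

  a_3 = 1·-4 + -1·3 + -2·-1 = -5
  a_4 = 1·-5 + -1·-4 + -2·3 = -7
  a_5 = 1·-7 + -1·-5 + -2·-4 = 6
  a_6 = 1·6 + -1·-7 + -2·-5 = 23
  a_7 = 1·23 + -1·6 + -2·-7 = 31
  a_8 = 1·31 + -1·23 + -2·6 = -4
  a_9 = 1·-4 + -1·31 + -2·23 = -81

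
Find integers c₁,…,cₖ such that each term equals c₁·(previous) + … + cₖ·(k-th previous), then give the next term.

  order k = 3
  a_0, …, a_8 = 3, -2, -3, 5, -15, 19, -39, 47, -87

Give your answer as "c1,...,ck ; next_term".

-1,2,2 ; 103

  a_3 = -1·-3 + 2·-2 + 2·3 = 5
  a_4 = -1·5 + 2·-3 + 2·-2 = -15
  a_5 = -1·-15 + 2·5 + 2·-3 = 19
  a_6 = -1·19 + 2·-15 + 2·5 = -39
  a_7 = -1·-39 + 2·19 + 2·-15 = 47
  a_8 = -1·47 + 2·-39 + 2·19 = -87
  a_9 = -1·-87 + 2·47 + 2·-39 = 103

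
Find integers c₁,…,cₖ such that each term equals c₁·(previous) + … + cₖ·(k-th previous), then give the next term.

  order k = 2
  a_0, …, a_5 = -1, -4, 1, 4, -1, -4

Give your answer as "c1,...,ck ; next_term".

  a_2 = 0·-4 + -1·-1 = 1
  a_3 = 0·1 + -1·-4 = 4
  a_4 = 0·4 + -1·1 = -1
  a_5 = 0·-1 + -1·4 = -4
  a_6 = 0·-4 + -1·-1 = 1

0,-1 ; 1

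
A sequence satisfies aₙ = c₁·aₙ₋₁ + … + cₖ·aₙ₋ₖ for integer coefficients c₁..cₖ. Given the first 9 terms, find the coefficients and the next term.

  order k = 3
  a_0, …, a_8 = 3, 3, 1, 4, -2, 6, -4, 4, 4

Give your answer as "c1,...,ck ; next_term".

-2,0,2 ; -16

  a_3 = -2·1 + 0·3 + 2·3 = 4
  a_4 = -2·4 + 0·1 + 2·3 = -2
  a_5 = -2·-2 + 0·4 + 2·1 = 6
  a_6 = -2·6 + 0·-2 + 2·4 = -4
  a_7 = -2·-4 + 0·6 + 2·-2 = 4
  a_8 = -2·4 + 0·-4 + 2·6 = 4
  a_9 = -2·4 + 0·4 + 2·-4 = -16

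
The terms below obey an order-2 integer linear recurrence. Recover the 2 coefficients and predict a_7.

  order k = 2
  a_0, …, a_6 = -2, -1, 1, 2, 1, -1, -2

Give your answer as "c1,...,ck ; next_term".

  a_2 = 1·-1 + -1·-2 = 1
  a_3 = 1·1 + -1·-1 = 2
  a_4 = 1·2 + -1·1 = 1
  a_5 = 1·1 + -1·2 = -1
  a_6 = 1·-1 + -1·1 = -2
  a_7 = 1·-2 + -1·-1 = -1

1,-1 ; -1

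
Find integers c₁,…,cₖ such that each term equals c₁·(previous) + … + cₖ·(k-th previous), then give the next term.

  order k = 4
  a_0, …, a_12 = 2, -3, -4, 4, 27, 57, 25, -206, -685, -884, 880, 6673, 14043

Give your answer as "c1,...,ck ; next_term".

  a_4 = 2·4 + -3·-4 + -3·-3 + -1·2 = 27
  a_5 = 2·27 + -3·4 + -3·-4 + -1·-3 = 57
  a_6 = 2·57 + -3·27 + -3·4 + -1·-4 = 25
  a_7 = 2·25 + -3·57 + -3·27 + -1·4 = -206
  a_8 = 2·-206 + -3·25 + -3·57 + -1·27 = -685
  a_9 = 2·-685 + -3·-206 + -3·25 + -1·57 = -884
  a_10 = 2·-884 + -3·-685 + -3·-206 + -1·25 = 880
  a_11 = 2·880 + -3·-884 + -3·-685 + -1·-206 = 6673
  a_12 = 2·6673 + -3·880 + -3·-884 + -1·-685 = 14043
  a_13 = 2·14043 + -3·6673 + -3·880 + -1·-884 = 6311

2,-3,-3,-1 ; 6311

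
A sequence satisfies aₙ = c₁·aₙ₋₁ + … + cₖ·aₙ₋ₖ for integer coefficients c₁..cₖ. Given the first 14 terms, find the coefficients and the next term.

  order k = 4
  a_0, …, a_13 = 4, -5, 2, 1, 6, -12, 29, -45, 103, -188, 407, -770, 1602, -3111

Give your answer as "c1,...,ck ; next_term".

-1,2,1,2 ; 6359

  a_4 = -1·1 + 2·2 + 1·-5 + 2·4 = 6
  a_5 = -1·6 + 2·1 + 1·2 + 2·-5 = -12
  a_6 = -1·-12 + 2·6 + 1·1 + 2·2 = 29
  a_7 = -1·29 + 2·-12 + 1·6 + 2·1 = -45
  a_8 = -1·-45 + 2·29 + 1·-12 + 2·6 = 103
  a_9 = -1·103 + 2·-45 + 1·29 + 2·-12 = -188
  a_10 = -1·-188 + 2·103 + 1·-45 + 2·29 = 407
  a_11 = -1·407 + 2·-188 + 1·103 + 2·-45 = -770
  a_12 = -1·-770 + 2·407 + 1·-188 + 2·103 = 1602
  a_13 = -1·1602 + 2·-770 + 1·407 + 2·-188 = -3111
  a_14 = -1·-3111 + 2·1602 + 1·-770 + 2·407 = 6359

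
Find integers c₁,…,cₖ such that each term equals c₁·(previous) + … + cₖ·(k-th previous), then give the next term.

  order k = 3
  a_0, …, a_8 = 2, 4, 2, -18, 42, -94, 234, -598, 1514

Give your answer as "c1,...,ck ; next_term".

  a_3 = -3·2 + -2·4 + -2·2 = -18
  a_4 = -3·-18 + -2·2 + -2·4 = 42
  a_5 = -3·42 + -2·-18 + -2·2 = -94
  a_6 = -3·-94 + -2·42 + -2·-18 = 234
  a_7 = -3·234 + -2·-94 + -2·42 = -598
  a_8 = -3·-598 + -2·234 + -2·-94 = 1514
  a_9 = -3·1514 + -2·-598 + -2·234 = -3814

-3,-2,-2 ; -3814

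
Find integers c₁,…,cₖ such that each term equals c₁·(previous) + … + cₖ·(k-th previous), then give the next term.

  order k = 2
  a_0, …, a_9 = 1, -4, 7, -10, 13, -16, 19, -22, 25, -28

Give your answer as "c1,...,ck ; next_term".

  a_2 = -2·-4 + -1·1 = 7
  a_3 = -2·7 + -1·-4 = -10
  a_4 = -2·-10 + -1·7 = 13
  a_5 = -2·13 + -1·-10 = -16
  a_6 = -2·-16 + -1·13 = 19
  a_7 = -2·19 + -1·-16 = -22
  a_8 = -2·-22 + -1·19 = 25
  a_9 = -2·25 + -1·-22 = -28
  a_10 = -2·-28 + -1·25 = 31

-2,-1 ; 31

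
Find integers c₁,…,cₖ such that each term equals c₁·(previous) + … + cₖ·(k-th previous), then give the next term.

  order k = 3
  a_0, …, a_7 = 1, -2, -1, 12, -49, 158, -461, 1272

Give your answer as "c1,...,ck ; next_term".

-4,-3,2 ; -3389

  a_3 = -4·-1 + -3·-2 + 2·1 = 12
  a_4 = -4·12 + -3·-1 + 2·-2 = -49
  a_5 = -4·-49 + -3·12 + 2·-1 = 158
  a_6 = -4·158 + -3·-49 + 2·12 = -461
  a_7 = -4·-461 + -3·158 + 2·-49 = 1272
  a_8 = -4·1272 + -3·-461 + 2·158 = -3389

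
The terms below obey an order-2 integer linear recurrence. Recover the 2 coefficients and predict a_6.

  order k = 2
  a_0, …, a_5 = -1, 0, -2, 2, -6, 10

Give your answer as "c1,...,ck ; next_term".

-1,2 ; -22

  a_2 = -1·0 + 2·-1 = -2
  a_3 = -1·-2 + 2·0 = 2
  a_4 = -1·2 + 2·-2 = -6
  a_5 = -1·-6 + 2·2 = 10
  a_6 = -1·10 + 2·-6 = -22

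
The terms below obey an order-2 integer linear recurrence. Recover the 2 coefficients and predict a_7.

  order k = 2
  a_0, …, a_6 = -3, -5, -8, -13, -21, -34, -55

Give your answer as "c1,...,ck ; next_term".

1,1 ; -89

  a_2 = 1·-5 + 1·-3 = -8
  a_3 = 1·-8 + 1·-5 = -13
  a_4 = 1·-13 + 1·-8 = -21
  a_5 = 1·-21 + 1·-13 = -34
  a_6 = 1·-34 + 1·-21 = -55
  a_7 = 1·-55 + 1·-34 = -89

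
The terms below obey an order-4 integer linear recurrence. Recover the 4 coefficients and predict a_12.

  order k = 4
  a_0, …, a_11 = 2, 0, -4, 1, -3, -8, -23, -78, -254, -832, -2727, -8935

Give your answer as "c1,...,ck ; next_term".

  a_4 = 3·1 + 1·-4 + 0·0 + -1·2 = -3
  a_5 = 3·-3 + 1·1 + 0·-4 + -1·0 = -8
  a_6 = 3·-8 + 1·-3 + 0·1 + -1·-4 = -23
  a_7 = 3·-23 + 1·-8 + 0·-3 + -1·1 = -78
  a_8 = 3·-78 + 1·-23 + 0·-8 + -1·-3 = -254
  a_9 = 3·-254 + 1·-78 + 0·-23 + -1·-8 = -832
  a_10 = 3·-832 + 1·-254 + 0·-78 + -1·-23 = -2727
  a_11 = 3·-2727 + 1·-832 + 0·-254 + -1·-78 = -8935
  a_12 = 3·-8935 + 1·-2727 + 0·-832 + -1·-254 = -29278

3,1,0,-1 ; -29278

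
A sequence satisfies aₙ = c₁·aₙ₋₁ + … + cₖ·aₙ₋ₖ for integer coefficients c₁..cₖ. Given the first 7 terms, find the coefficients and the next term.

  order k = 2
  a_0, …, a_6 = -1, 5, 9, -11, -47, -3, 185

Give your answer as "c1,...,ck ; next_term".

1,-4 ; 197

  a_2 = 1·5 + -4·-1 = 9
  a_3 = 1·9 + -4·5 = -11
  a_4 = 1·-11 + -4·9 = -47
  a_5 = 1·-47 + -4·-11 = -3
  a_6 = 1·-3 + -4·-47 = 185
  a_7 = 1·185 + -4·-3 = 197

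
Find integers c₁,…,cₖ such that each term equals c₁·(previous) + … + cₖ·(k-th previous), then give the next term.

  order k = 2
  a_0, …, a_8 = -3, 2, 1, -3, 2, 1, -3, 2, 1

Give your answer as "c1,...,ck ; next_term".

  a_2 = -1·2 + -1·-3 = 1
  a_3 = -1·1 + -1·2 = -3
  a_4 = -1·-3 + -1·1 = 2
  a_5 = -1·2 + -1·-3 = 1
  a_6 = -1·1 + -1·2 = -3
  a_7 = -1·-3 + -1·1 = 2
  a_8 = -1·2 + -1·-3 = 1
  a_9 = -1·1 + -1·2 = -3

-1,-1 ; -3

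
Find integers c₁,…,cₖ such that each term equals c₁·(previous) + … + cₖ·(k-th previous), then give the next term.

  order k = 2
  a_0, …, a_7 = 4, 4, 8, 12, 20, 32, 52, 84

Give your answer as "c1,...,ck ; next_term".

  a_2 = 1·4 + 1·4 = 8
  a_3 = 1·8 + 1·4 = 12
  a_4 = 1·12 + 1·8 = 20
  a_5 = 1·20 + 1·12 = 32
  a_6 = 1·32 + 1·20 = 52
  a_7 = 1·52 + 1·32 = 84
  a_8 = 1·84 + 1·52 = 136

1,1 ; 136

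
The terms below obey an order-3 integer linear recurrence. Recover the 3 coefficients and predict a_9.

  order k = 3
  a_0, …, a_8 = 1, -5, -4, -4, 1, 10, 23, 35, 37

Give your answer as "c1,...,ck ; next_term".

2,-1,-1 ; 16

  a_3 = 2·-4 + -1·-5 + -1·1 = -4
  a_4 = 2·-4 + -1·-4 + -1·-5 = 1
  a_5 = 2·1 + -1·-4 + -1·-4 = 10
  a_6 = 2·10 + -1·1 + -1·-4 = 23
  a_7 = 2·23 + -1·10 + -1·1 = 35
  a_8 = 2·35 + -1·23 + -1·10 = 37
  a_9 = 2·37 + -1·35 + -1·23 = 16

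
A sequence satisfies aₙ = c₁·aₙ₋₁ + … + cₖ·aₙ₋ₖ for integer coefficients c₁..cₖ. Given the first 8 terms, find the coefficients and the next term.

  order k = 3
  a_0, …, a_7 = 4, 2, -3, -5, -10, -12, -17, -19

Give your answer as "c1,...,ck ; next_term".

  a_3 = 1·-3 + 1·2 + -1·4 = -5
  a_4 = 1·-5 + 1·-3 + -1·2 = -10
  a_5 = 1·-10 + 1·-5 + -1·-3 = -12
  a_6 = 1·-12 + 1·-10 + -1·-5 = -17
  a_7 = 1·-17 + 1·-12 + -1·-10 = -19
  a_8 = 1·-19 + 1·-17 + -1·-12 = -24

1,1,-1 ; -24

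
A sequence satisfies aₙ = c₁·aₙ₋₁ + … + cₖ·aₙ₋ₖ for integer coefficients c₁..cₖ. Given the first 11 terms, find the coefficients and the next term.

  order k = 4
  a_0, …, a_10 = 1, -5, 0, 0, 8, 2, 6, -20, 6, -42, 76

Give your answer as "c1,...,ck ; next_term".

  a_4 = -1·0 + 1·0 + -2·-5 + -2·1 = 8
  a_5 = -1·8 + 1·0 + -2·0 + -2·-5 = 2
  a_6 = -1·2 + 1·8 + -2·0 + -2·0 = 6
  a_7 = -1·6 + 1·2 + -2·8 + -2·0 = -20
  a_8 = -1·-20 + 1·6 + -2·2 + -2·8 = 6
  a_9 = -1·6 + 1·-20 + -2·6 + -2·2 = -42
  a_10 = -1·-42 + 1·6 + -2·-20 + -2·6 = 76
  a_11 = -1·76 + 1·-42 + -2·6 + -2·-20 = -90

-1,1,-2,-2 ; -90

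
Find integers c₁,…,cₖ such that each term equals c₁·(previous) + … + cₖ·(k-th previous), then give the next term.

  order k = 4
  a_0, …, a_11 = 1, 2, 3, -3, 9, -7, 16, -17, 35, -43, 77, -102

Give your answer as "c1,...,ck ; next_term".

  a_4 = -1·-3 + 1·3 + 1·2 + 1·1 = 9
  a_5 = -1·9 + 1·-3 + 1·3 + 1·2 = -7
  a_6 = -1·-7 + 1·9 + 1·-3 + 1·3 = 16
  a_7 = -1·16 + 1·-7 + 1·9 + 1·-3 = -17
  a_8 = -1·-17 + 1·16 + 1·-7 + 1·9 = 35
  a_9 = -1·35 + 1·-17 + 1·16 + 1·-7 = -43
  a_10 = -1·-43 + 1·35 + 1·-17 + 1·16 = 77
  a_11 = -1·77 + 1·-43 + 1·35 + 1·-17 = -102
  a_12 = -1·-102 + 1·77 + 1·-43 + 1·35 = 171

-1,1,1,1 ; 171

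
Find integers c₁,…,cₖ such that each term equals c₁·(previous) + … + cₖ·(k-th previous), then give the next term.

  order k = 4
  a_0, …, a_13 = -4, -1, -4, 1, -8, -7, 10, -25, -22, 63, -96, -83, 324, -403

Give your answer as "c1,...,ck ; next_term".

-1,-1,3,2 ; -362

  a_4 = -1·1 + -1·-4 + 3·-1 + 2·-4 = -8
  a_5 = -1·-8 + -1·1 + 3·-4 + 2·-1 = -7
  a_6 = -1·-7 + -1·-8 + 3·1 + 2·-4 = 10
  a_7 = -1·10 + -1·-7 + 3·-8 + 2·1 = -25
  a_8 = -1·-25 + -1·10 + 3·-7 + 2·-8 = -22
  a_9 = -1·-22 + -1·-25 + 3·10 + 2·-7 = 63
  a_10 = -1·63 + -1·-22 + 3·-25 + 2·10 = -96
  a_11 = -1·-96 + -1·63 + 3·-22 + 2·-25 = -83
  a_12 = -1·-83 + -1·-96 + 3·63 + 2·-22 = 324
  a_13 = -1·324 + -1·-83 + 3·-96 + 2·63 = -403
  a_14 = -1·-403 + -1·324 + 3·-83 + 2·-96 = -362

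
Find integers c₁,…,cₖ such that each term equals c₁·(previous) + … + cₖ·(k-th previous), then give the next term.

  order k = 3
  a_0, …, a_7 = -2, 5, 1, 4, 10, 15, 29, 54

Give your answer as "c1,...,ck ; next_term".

  a_3 = 1·1 + 1·5 + 1·-2 = 4
  a_4 = 1·4 + 1·1 + 1·5 = 10
  a_5 = 1·10 + 1·4 + 1·1 = 15
  a_6 = 1·15 + 1·10 + 1·4 = 29
  a_7 = 1·29 + 1·15 + 1·10 = 54
  a_8 = 1·54 + 1·29 + 1·15 = 98

1,1,1 ; 98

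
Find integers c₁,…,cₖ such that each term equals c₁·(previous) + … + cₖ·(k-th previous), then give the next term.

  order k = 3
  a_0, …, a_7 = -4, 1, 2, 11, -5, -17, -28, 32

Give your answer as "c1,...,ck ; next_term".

0,-1,-3 ; 79

  a_3 = 0·2 + -1·1 + -3·-4 = 11
  a_4 = 0·11 + -1·2 + -3·1 = -5
  a_5 = 0·-5 + -1·11 + -3·2 = -17
  a_6 = 0·-17 + -1·-5 + -3·11 = -28
  a_7 = 0·-28 + -1·-17 + -3·-5 = 32
  a_8 = 0·32 + -1·-28 + -3·-17 = 79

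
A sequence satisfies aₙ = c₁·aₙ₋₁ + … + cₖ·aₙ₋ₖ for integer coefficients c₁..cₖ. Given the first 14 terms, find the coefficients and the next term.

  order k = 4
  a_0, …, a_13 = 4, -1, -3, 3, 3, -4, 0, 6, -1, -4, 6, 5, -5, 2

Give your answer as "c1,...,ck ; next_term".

0,0,1,1 ; 11

  a_4 = 0·3 + 0·-3 + 1·-1 + 1·4 = 3
  a_5 = 0·3 + 0·3 + 1·-3 + 1·-1 = -4
  a_6 = 0·-4 + 0·3 + 1·3 + 1·-3 = 0
  a_7 = 0·0 + 0·-4 + 1·3 + 1·3 = 6
  a_8 = 0·6 + 0·0 + 1·-4 + 1·3 = -1
  a_9 = 0·-1 + 0·6 + 1·0 + 1·-4 = -4
  a_10 = 0·-4 + 0·-1 + 1·6 + 1·0 = 6
  a_11 = 0·6 + 0·-4 + 1·-1 + 1·6 = 5
  a_12 = 0·5 + 0·6 + 1·-4 + 1·-1 = -5
  a_13 = 0·-5 + 0·5 + 1·6 + 1·-4 = 2
  a_14 = 0·2 + 0·-5 + 1·5 + 1·6 = 11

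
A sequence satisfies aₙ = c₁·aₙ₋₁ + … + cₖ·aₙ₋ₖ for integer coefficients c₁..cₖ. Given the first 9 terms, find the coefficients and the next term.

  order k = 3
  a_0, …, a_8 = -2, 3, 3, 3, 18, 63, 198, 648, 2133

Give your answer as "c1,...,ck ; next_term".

3,0,3 ; 6993

  a_3 = 3·3 + 0·3 + 3·-2 = 3
  a_4 = 3·3 + 0·3 + 3·3 = 18
  a_5 = 3·18 + 0·3 + 3·3 = 63
  a_6 = 3·63 + 0·18 + 3·3 = 198
  a_7 = 3·198 + 0·63 + 3·18 = 648
  a_8 = 3·648 + 0·198 + 3·63 = 2133
  a_9 = 3·2133 + 0·648 + 3·198 = 6993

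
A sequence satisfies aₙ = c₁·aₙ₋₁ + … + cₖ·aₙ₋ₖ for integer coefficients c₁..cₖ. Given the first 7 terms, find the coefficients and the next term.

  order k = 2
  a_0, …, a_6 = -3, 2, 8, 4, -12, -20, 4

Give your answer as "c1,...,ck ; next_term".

  a_2 = 1·2 + -2·-3 = 8
  a_3 = 1·8 + -2·2 = 4
  a_4 = 1·4 + -2·8 = -12
  a_5 = 1·-12 + -2·4 = -20
  a_6 = 1·-20 + -2·-12 = 4
  a_7 = 1·4 + -2·-20 = 44

1,-2 ; 44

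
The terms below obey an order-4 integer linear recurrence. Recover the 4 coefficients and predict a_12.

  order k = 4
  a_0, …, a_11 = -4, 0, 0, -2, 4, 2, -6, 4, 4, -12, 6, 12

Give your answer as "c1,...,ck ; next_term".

0,-1,1,-1 ; -22

  a_4 = 0·-2 + -1·0 + 1·0 + -1·-4 = 4
  a_5 = 0·4 + -1·-2 + 1·0 + -1·0 = 2
  a_6 = 0·2 + -1·4 + 1·-2 + -1·0 = -6
  a_7 = 0·-6 + -1·2 + 1·4 + -1·-2 = 4
  a_8 = 0·4 + -1·-6 + 1·2 + -1·4 = 4
  a_9 = 0·4 + -1·4 + 1·-6 + -1·2 = -12
  a_10 = 0·-12 + -1·4 + 1·4 + -1·-6 = 6
  a_11 = 0·6 + -1·-12 + 1·4 + -1·4 = 12
  a_12 = 0·12 + -1·6 + 1·-12 + -1·4 = -22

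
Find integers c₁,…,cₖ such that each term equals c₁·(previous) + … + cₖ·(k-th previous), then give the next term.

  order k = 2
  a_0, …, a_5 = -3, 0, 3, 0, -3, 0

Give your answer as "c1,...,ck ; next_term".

  a_2 = 0·0 + -1·-3 = 3
  a_3 = 0·3 + -1·0 = 0
  a_4 = 0·0 + -1·3 = -3
  a_5 = 0·-3 + -1·0 = 0
  a_6 = 0·0 + -1·-3 = 3

0,-1 ; 3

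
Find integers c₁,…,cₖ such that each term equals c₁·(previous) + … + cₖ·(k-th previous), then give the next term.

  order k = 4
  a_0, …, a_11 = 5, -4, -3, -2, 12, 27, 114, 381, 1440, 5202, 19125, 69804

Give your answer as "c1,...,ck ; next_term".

3,3,-3,3 ; 255501

  a_4 = 3·-2 + 3·-3 + -3·-4 + 3·5 = 12
  a_5 = 3·12 + 3·-2 + -3·-3 + 3·-4 = 27
  a_6 = 3·27 + 3·12 + -3·-2 + 3·-3 = 114
  a_7 = 3·114 + 3·27 + -3·12 + 3·-2 = 381
  a_8 = 3·381 + 3·114 + -3·27 + 3·12 = 1440
  a_9 = 3·1440 + 3·381 + -3·114 + 3·27 = 5202
  a_10 = 3·5202 + 3·1440 + -3·381 + 3·114 = 19125
  a_11 = 3·19125 + 3·5202 + -3·1440 + 3·381 = 69804
  a_12 = 3·69804 + 3·19125 + -3·5202 + 3·1440 = 255501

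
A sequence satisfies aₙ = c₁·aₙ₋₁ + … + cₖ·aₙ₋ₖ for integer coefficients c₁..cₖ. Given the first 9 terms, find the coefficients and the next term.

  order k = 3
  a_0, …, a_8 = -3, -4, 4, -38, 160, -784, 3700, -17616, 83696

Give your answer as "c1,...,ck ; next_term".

  a_3 = -4·4 + 4·-4 + 2·-3 = -38
  a_4 = -4·-38 + 4·4 + 2·-4 = 160
  a_5 = -4·160 + 4·-38 + 2·4 = -784
  a_6 = -4·-784 + 4·160 + 2·-38 = 3700
  a_7 = -4·3700 + 4·-784 + 2·160 = -17616
  a_8 = -4·-17616 + 4·3700 + 2·-784 = 83696
  a_9 = -4·83696 + 4·-17616 + 2·3700 = -397848

-4,4,2 ; -397848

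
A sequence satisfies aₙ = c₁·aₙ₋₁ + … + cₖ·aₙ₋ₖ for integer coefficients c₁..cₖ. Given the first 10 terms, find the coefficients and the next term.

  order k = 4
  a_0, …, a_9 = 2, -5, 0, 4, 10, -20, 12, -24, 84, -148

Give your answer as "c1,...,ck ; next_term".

  a_4 = -1·4 + 0·0 + -2·-5 + 2·2 = 10
  a_5 = -1·10 + 0·4 + -2·0 + 2·-5 = -20
  a_6 = -1·-20 + 0·10 + -2·4 + 2·0 = 12
  a_7 = -1·12 + 0·-20 + -2·10 + 2·4 = -24
  a_8 = -1·-24 + 0·12 + -2·-20 + 2·10 = 84
  a_9 = -1·84 + 0·-24 + -2·12 + 2·-20 = -148
  a_10 = -1·-148 + 0·84 + -2·-24 + 2·12 = 220

-1,0,-2,2 ; 220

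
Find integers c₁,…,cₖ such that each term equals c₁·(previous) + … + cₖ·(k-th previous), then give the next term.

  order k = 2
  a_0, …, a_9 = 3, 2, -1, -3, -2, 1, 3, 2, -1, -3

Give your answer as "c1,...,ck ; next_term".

1,-1 ; -2

  a_2 = 1·2 + -1·3 = -1
  a_3 = 1·-1 + -1·2 = -3
  a_4 = 1·-3 + -1·-1 = -2
  a_5 = 1·-2 + -1·-3 = 1
  a_6 = 1·1 + -1·-2 = 3
  a_7 = 1·3 + -1·1 = 2
  a_8 = 1·2 + -1·3 = -1
  a_9 = 1·-1 + -1·2 = -3
  a_10 = 1·-3 + -1·-1 = -2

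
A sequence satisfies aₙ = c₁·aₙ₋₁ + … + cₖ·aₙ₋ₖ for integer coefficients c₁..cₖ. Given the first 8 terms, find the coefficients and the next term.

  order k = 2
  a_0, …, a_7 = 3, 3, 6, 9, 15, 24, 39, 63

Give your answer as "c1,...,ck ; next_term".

  a_2 = 1·3 + 1·3 = 6
  a_3 = 1·6 + 1·3 = 9
  a_4 = 1·9 + 1·6 = 15
  a_5 = 1·15 + 1·9 = 24
  a_6 = 1·24 + 1·15 = 39
  a_7 = 1·39 + 1·24 = 63
  a_8 = 1·63 + 1·39 = 102

1,1 ; 102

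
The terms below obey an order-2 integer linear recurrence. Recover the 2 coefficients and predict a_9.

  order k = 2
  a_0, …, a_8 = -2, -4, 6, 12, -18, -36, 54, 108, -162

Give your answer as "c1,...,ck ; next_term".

0,-3 ; -324

  a_2 = 0·-4 + -3·-2 = 6
  a_3 = 0·6 + -3·-4 = 12
  a_4 = 0·12 + -3·6 = -18
  a_5 = 0·-18 + -3·12 = -36
  a_6 = 0·-36 + -3·-18 = 54
  a_7 = 0·54 + -3·-36 = 108
  a_8 = 0·108 + -3·54 = -162
  a_9 = 0·-162 + -3·108 = -324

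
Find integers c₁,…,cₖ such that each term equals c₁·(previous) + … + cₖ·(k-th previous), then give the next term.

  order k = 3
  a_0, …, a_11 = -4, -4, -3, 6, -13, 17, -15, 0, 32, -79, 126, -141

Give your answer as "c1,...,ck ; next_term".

-2,-1,1 ; 77

  a_3 = -2·-3 + -1·-4 + 1·-4 = 6
  a_4 = -2·6 + -1·-3 + 1·-4 = -13
  a_5 = -2·-13 + -1·6 + 1·-3 = 17
  a_6 = -2·17 + -1·-13 + 1·6 = -15
  a_7 = -2·-15 + -1·17 + 1·-13 = 0
  a_8 = -2·0 + -1·-15 + 1·17 = 32
  a_9 = -2·32 + -1·0 + 1·-15 = -79
  a_10 = -2·-79 + -1·32 + 1·0 = 126
  a_11 = -2·126 + -1·-79 + 1·32 = -141
  a_12 = -2·-141 + -1·126 + 1·-79 = 77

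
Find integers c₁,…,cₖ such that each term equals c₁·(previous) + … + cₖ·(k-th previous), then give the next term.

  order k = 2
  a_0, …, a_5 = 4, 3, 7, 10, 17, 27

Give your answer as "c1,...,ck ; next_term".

1,1 ; 44

  a_2 = 1·3 + 1·4 = 7
  a_3 = 1·7 + 1·3 = 10
  a_4 = 1·10 + 1·7 = 17
  a_5 = 1·17 + 1·10 = 27
  a_6 = 1·27 + 1·17 = 44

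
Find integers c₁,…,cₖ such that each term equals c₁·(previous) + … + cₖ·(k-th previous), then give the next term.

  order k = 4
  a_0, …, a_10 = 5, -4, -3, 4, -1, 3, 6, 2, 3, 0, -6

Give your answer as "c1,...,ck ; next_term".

1,0,0,-1 ; -8

  a_4 = 1·4 + 0·-3 + 0·-4 + -1·5 = -1
  a_5 = 1·-1 + 0·4 + 0·-3 + -1·-4 = 3
  a_6 = 1·3 + 0·-1 + 0·4 + -1·-3 = 6
  a_7 = 1·6 + 0·3 + 0·-1 + -1·4 = 2
  a_8 = 1·2 + 0·6 + 0·3 + -1·-1 = 3
  a_9 = 1·3 + 0·2 + 0·6 + -1·3 = 0
  a_10 = 1·0 + 0·3 + 0·2 + -1·6 = -6
  a_11 = 1·-6 + 0·0 + 0·3 + -1·2 = -8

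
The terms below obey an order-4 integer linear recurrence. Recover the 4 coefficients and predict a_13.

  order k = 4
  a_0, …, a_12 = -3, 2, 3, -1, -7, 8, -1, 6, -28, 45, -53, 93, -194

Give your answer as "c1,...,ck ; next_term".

-1,0,-1,2 ; 337

  a_4 = -1·-1 + 0·3 + -1·2 + 2·-3 = -7
  a_5 = -1·-7 + 0·-1 + -1·3 + 2·2 = 8
  a_6 = -1·8 + 0·-7 + -1·-1 + 2·3 = -1
  a_7 = -1·-1 + 0·8 + -1·-7 + 2·-1 = 6
  a_8 = -1·6 + 0·-1 + -1·8 + 2·-7 = -28
  a_9 = -1·-28 + 0·6 + -1·-1 + 2·8 = 45
  a_10 = -1·45 + 0·-28 + -1·6 + 2·-1 = -53
  a_11 = -1·-53 + 0·45 + -1·-28 + 2·6 = 93
  a_12 = -1·93 + 0·-53 + -1·45 + 2·-28 = -194
  a_13 = -1·-194 + 0·93 + -1·-53 + 2·45 = 337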